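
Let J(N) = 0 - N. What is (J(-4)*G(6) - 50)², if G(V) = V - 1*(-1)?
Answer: 484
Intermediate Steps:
J(N) = -N
G(V) = 1 + V (G(V) = V + 1 = 1 + V)
(J(-4)*G(6) - 50)² = ((-1*(-4))*(1 + 6) - 50)² = (4*7 - 50)² = (28 - 50)² = (-22)² = 484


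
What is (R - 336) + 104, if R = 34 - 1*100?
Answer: -298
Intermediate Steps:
R = -66 (R = 34 - 100 = -66)
(R - 336) + 104 = (-66 - 336) + 104 = -402 + 104 = -298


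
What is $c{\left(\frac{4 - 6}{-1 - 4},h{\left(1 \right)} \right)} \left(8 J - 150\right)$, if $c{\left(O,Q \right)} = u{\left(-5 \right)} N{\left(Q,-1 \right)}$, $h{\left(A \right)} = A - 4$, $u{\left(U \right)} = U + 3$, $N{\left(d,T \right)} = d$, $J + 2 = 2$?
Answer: $-900$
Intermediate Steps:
$J = 0$ ($J = -2 + 2 = 0$)
$u{\left(U \right)} = 3 + U$
$h{\left(A \right)} = -4 + A$
$c{\left(O,Q \right)} = - 2 Q$ ($c{\left(O,Q \right)} = \left(3 - 5\right) Q = - 2 Q$)
$c{\left(\frac{4 - 6}{-1 - 4},h{\left(1 \right)} \right)} \left(8 J - 150\right) = - 2 \left(-4 + 1\right) \left(8 \cdot 0 - 150\right) = \left(-2\right) \left(-3\right) \left(0 - 150\right) = 6 \left(-150\right) = -900$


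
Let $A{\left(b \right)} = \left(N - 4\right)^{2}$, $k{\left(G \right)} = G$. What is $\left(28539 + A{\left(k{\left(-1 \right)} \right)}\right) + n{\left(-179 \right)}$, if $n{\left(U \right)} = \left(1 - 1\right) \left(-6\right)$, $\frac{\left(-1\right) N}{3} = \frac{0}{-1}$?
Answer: $28555$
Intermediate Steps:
$N = 0$ ($N = - 3 \frac{0}{-1} = - 3 \cdot 0 \left(-1\right) = \left(-3\right) 0 = 0$)
$n{\left(U \right)} = 0$ ($n{\left(U \right)} = 0 \left(-6\right) = 0$)
$A{\left(b \right)} = 16$ ($A{\left(b \right)} = \left(0 - 4\right)^{2} = \left(-4\right)^{2} = 16$)
$\left(28539 + A{\left(k{\left(-1 \right)} \right)}\right) + n{\left(-179 \right)} = \left(28539 + 16\right) + 0 = 28555 + 0 = 28555$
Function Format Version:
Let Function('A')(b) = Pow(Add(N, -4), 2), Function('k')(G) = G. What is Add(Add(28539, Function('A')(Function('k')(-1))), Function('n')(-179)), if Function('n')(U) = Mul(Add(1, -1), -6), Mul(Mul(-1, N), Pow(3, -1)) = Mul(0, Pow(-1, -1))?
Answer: 28555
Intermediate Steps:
N = 0 (N = Mul(-3, Mul(0, Pow(-1, -1))) = Mul(-3, Mul(0, -1)) = Mul(-3, 0) = 0)
Function('n')(U) = 0 (Function('n')(U) = Mul(0, -6) = 0)
Function('A')(b) = 16 (Function('A')(b) = Pow(Add(0, -4), 2) = Pow(-4, 2) = 16)
Add(Add(28539, Function('A')(Function('k')(-1))), Function('n')(-179)) = Add(Add(28539, 16), 0) = Add(28555, 0) = 28555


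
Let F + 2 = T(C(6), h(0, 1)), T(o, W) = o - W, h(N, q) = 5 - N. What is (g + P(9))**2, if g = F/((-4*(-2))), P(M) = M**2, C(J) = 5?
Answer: 104329/16 ≈ 6520.6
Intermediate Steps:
F = -2 (F = -2 + (5 - (5 - 1*0)) = -2 + (5 - (5 + 0)) = -2 + (5 - 1*5) = -2 + (5 - 5) = -2 + 0 = -2)
g = -1/4 (g = -2/((-4*(-2))) = -2/8 = -2*1/8 = -1/4 ≈ -0.25000)
(g + P(9))**2 = (-1/4 + 9**2)**2 = (-1/4 + 81)**2 = (323/4)**2 = 104329/16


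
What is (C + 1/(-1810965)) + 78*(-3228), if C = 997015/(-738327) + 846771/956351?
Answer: -107320774884091236203239/426240653506459935 ≈ -2.5178e+5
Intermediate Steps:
C = -328302400148/706099764777 (C = 997015*(-1/738327) + 846771*(1/956351) = -997015/738327 + 846771/956351 = -328302400148/706099764777 ≈ -0.46495)
(C + 1/(-1810965)) + 78*(-3228) = (-328302400148/706099764777 + 1/(-1810965)) + 78*(-3228) = (-328302400148/706099764777 - 1/1810965) - 251784 = -198181620727929199/426240653506459935 - 251784 = -107320774884091236203239/426240653506459935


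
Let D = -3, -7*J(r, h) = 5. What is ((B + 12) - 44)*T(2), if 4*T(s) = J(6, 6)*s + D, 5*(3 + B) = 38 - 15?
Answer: 1178/35 ≈ 33.657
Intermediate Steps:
B = 8/5 (B = -3 + (38 - 15)/5 = -3 + (1/5)*23 = -3 + 23/5 = 8/5 ≈ 1.6000)
J(r, h) = -5/7 (J(r, h) = -1/7*5 = -5/7)
T(s) = -3/4 - 5*s/28 (T(s) = (-5*s/7 - 3)/4 = (-3 - 5*s/7)/4 = -3/4 - 5*s/28)
((B + 12) - 44)*T(2) = ((8/5 + 12) - 44)*(-3/4 - 5/28*2) = (68/5 - 44)*(-3/4 - 5/14) = -152/5*(-31/28) = 1178/35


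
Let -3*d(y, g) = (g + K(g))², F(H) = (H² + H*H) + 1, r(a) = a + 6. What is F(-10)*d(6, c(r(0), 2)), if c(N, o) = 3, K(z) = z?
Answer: -2412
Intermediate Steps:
r(a) = 6 + a
F(H) = 1 + 2*H² (F(H) = (H² + H²) + 1 = 2*H² + 1 = 1 + 2*H²)
d(y, g) = -4*g²/3 (d(y, g) = -(g + g)²/3 = -4*g²/3)
F(-10)*d(6, c(r(0), 2)) = (1 + 2*(-10)²)*(-4/3*3²) = (1 + 2*100)*(-4/3*9) = (1 + 200)*(-12) = 201*(-12) = -2412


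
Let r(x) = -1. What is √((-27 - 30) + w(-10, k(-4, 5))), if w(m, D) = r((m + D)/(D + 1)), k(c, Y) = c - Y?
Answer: I*√58 ≈ 7.6158*I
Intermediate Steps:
w(m, D) = -1
√((-27 - 30) + w(-10, k(-4, 5))) = √((-27 - 30) - 1) = √(-57 - 1) = √(-58) = I*√58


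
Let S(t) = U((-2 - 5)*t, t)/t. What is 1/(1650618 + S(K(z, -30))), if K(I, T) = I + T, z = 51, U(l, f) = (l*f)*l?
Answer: 1/1672227 ≈ 5.9800e-7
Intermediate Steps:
U(l, f) = f*l² (U(l, f) = (f*l)*l = f*l²)
S(t) = 49*t² (S(t) = (t*((-2 - 5)*t)²)/t = (t*(-7*t)²)/t = (t*(49*t²))/t = (49*t³)/t = 49*t²)
1/(1650618 + S(K(z, -30))) = 1/(1650618 + 49*(51 - 30)²) = 1/(1650618 + 49*21²) = 1/(1650618 + 49*441) = 1/(1650618 + 21609) = 1/1672227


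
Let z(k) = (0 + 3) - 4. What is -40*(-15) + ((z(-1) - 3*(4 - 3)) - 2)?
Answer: 594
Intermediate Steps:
z(k) = -1 (z(k) = 3 - 4 = -1)
-40*(-15) + ((z(-1) - 3*(4 - 3)) - 2) = -40*(-15) + ((-1 - 3*(4 - 3)) - 2) = 600 + ((-1 - 3*1) - 2) = 600 + ((-1 - 3) - 2) = 600 + (-4 - 2) = 600 - 6 = 594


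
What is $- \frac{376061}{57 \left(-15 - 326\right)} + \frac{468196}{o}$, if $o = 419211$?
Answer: $\frac{1793002511}{87615099} \approx 20.465$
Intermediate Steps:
$- \frac{376061}{57 \left(-15 - 326\right)} + \frac{468196}{o} = - \frac{376061}{57 \left(-15 - 326\right)} + \frac{468196}{419211} = - \frac{376061}{57 \left(-341\right)} + 468196 \cdot \frac{1}{419211} = - \frac{376061}{-19437} + \frac{468196}{419211} = \left(-376061\right) \left(- \frac{1}{19437}\right) + \frac{468196}{419211} = \frac{12131}{627} + \frac{468196}{419211} = \frac{1793002511}{87615099}$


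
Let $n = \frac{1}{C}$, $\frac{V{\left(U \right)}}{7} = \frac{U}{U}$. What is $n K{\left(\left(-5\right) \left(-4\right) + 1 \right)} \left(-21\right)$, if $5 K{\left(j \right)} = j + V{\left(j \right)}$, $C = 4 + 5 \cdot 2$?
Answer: $- \frac{42}{5} \approx -8.4$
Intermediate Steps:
$V{\left(U \right)} = 7$ ($V{\left(U \right)} = 7 \frac{U}{U} = 7 \cdot 1 = 7$)
$C = 14$ ($C = 4 + 10 = 14$)
$K{\left(j \right)} = \frac{7}{5} + \frac{j}{5}$ ($K{\left(j \right)} = \frac{j + 7}{5} = \frac{7 + j}{5} = \frac{7}{5} + \frac{j}{5}$)
$n = \frac{1}{14} \approx 0.071429$
$n K{\left(\left(-5\right) \left(-4\right) + 1 \right)} \left(-21\right) = \frac{\frac{7}{5} + \frac{\left(-5\right) \left(-4\right) + 1}{5}}{14} \left(-21\right) = \frac{\frac{7}{5} + \frac{20 + 1}{5}}{14} \left(-21\right) = \frac{\frac{7}{5} + \frac{1}{5} \cdot 21}{14} \left(-21\right) = \frac{\frac{7}{5} + \frac{21}{5}}{14} \left(-21\right) = \frac{1}{14} \cdot \frac{28}{5} \left(-21\right) = \frac{2}{5} \left(-21\right) = - \frac{42}{5}$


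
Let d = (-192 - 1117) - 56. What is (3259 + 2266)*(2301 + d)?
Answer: 5171400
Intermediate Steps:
d = -1365 (d = -1309 - 56 = -1365)
(3259 + 2266)*(2301 + d) = (3259 + 2266)*(2301 - 1365) = 5525*936 = 5171400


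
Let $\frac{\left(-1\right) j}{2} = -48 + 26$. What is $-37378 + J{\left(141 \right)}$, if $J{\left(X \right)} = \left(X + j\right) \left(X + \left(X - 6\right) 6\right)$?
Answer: $138557$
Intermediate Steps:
$j = 44$ ($j = - 2 \left(-48 + 26\right) = \left(-2\right) \left(-22\right) = 44$)
$J{\left(X \right)} = \left(-36 + 7 X\right) \left(44 + X\right)$ ($J{\left(X \right)} = \left(X + 44\right) \left(X + \left(X - 6\right) 6\right) = \left(44 + X\right) \left(X + \left(-6 + X\right) 6\right) = \left(44 + X\right) \left(X + \left(-36 + 6 X\right)\right) = \left(44 + X\right) \left(-36 + 7 X\right) = \left(-36 + 7 X\right) \left(44 + X\right)$)
$-37378 + J{\left(141 \right)} = -37378 + \left(-1584 + 7 \cdot 141^{2} + 272 \cdot 141\right) = -37378 + \left(-1584 + 7 \cdot 19881 + 38352\right) = -37378 + \left(-1584 + 139167 + 38352\right) = -37378 + 175935 = 138557$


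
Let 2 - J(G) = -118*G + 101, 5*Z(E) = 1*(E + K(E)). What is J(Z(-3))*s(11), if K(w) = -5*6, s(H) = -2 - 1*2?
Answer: 17556/5 ≈ 3511.2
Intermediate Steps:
s(H) = -4 (s(H) = -2 - 2 = -4)
K(w) = -30
Z(E) = -6 + E/5 (Z(E) = (1*(E - 30))/5 = (1*(-30 + E))/5 = (-30 + E)/5 = -6 + E/5)
J(G) = -99 + 118*G (J(G) = 2 - (-118*G + 101) = 2 - (101 - 118*G) = 2 + (-101 + 118*G) = -99 + 118*G)
J(Z(-3))*s(11) = (-99 + 118*(-6 + (⅕)*(-3)))*(-4) = (-99 + 118*(-6 - ⅗))*(-4) = (-99 + 118*(-33/5))*(-4) = (-99 - 3894/5)*(-4) = -4389/5*(-4) = 17556/5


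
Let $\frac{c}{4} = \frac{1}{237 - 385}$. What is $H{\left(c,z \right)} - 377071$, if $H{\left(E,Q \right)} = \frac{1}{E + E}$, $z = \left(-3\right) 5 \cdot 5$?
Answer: $- \frac{754179}{2} \approx -3.7709 \cdot 10^{5}$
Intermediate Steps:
$c = - \frac{1}{37}$ ($c = \frac{4}{237 - 385} = \frac{4}{-148} = 4 \left(- \frac{1}{148}\right) = - \frac{1}{37} \approx -0.027027$)
$z = -75$ ($z = \left(-15\right) 5 = -75$)
$H{\left(E,Q \right)} = \frac{1}{2 E}$
$H{\left(c,z \right)} - 377071 = \frac{1}{2 \left(- \frac{1}{37}\right)} - 377071 = \frac{1}{2} \left(-37\right) - 377071 = - \frac{37}{2} - 377071 = - \frac{754179}{2}$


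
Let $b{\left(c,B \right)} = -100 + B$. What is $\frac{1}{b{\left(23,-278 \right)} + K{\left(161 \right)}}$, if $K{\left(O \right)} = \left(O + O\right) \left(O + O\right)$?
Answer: $\frac{1}{103306} \approx 9.68 \cdot 10^{-6}$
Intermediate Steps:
$K{\left(O \right)} = 4 O^{2}$ ($K{\left(O \right)} = 2 O 2 O = 4 O^{2}$)
$\frac{1}{b{\left(23,-278 \right)} + K{\left(161 \right)}} = \frac{1}{\left(-100 - 278\right) + 4 \cdot 161^{2}} = \frac{1}{-378 + 4 \cdot 25921} = \frac{1}{-378 + 103684} = \frac{1}{103306}$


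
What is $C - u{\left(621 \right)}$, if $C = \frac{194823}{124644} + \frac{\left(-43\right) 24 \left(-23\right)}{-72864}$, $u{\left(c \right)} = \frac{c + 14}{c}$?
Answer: $\frac{15236126}{70953597} \approx 0.21473$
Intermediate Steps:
$u{\left(c \right)} = \frac{14 + c}{c}$
$C = \frac{424103}{342771}$ ($C = 194823 \cdot \frac{1}{124644} + \left(-1032\right) \left(-23\right) \left(- \frac{1}{72864}\right) = \frac{64941}{41548} + 23736 \left(- \frac{1}{72864}\right) = \frac{64941}{41548} - \frac{43}{132} = \frac{424103}{342771} \approx 1.2373$)
$C - u{\left(621 \right)} = \frac{424103}{342771} - \frac{14 + 621}{621} = \frac{424103}{342771} - \frac{1}{621} \cdot 635 = \frac{424103}{342771} - \frac{635}{621} = \frac{15236126}{70953597}$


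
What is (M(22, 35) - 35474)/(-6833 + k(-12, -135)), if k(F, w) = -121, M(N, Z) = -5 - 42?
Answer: 35521/6954 ≈ 5.1080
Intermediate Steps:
M(N, Z) = -47
(M(22, 35) - 35474)/(-6833 + k(-12, -135)) = (-47 - 35474)/(-6833 - 121) = -35521/(-6954) = -35521*(-1/6954) = 35521/6954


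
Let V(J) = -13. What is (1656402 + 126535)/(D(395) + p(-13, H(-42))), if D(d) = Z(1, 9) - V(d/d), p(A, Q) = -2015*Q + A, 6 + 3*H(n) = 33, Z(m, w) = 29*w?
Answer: -1782937/17874 ≈ -99.750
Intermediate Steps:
H(n) = 9 (H(n) = -2 + (⅓)*33 = -2 + 11 = 9)
p(A, Q) = A - 2015*Q
D(d) = 274 (D(d) = 29*9 - 1*(-13) = 261 + 13 = 274)
(1656402 + 126535)/(D(395) + p(-13, H(-42))) = (1656402 + 126535)/(274 + (-13 - 2015*9)) = 1782937/(274 + (-13 - 18135)) = 1782937/(274 - 18148) = 1782937/(-17874) = 1782937*(-1/17874) = -1782937/17874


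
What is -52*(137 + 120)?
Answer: -13364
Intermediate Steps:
-52*(137 + 120) = -52*257 = -13364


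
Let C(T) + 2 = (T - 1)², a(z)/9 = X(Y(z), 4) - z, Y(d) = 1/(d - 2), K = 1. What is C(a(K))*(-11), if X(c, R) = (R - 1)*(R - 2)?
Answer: -21274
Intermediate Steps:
Y(d) = 1/(-2 + d)
X(c, R) = (-1 + R)*(-2 + R)
a(z) = 54 - 9*z (a(z) = 9*((2 + 4² - 3*4) - z) = 9*((2 + 16 - 12) - z) = 9*(6 - z) = 54 - 9*z)
C(T) = -2 + (-1 + T)² (C(T) = -2 + (T - 1)² = -2 + (-1 + T)²)
C(a(K))*(-11) = (-2 + (-1 + (54 - 9*1))²)*(-11) = (-2 + (-1 + (54 - 9))²)*(-11) = (-2 + (-1 + 45)²)*(-11) = (-2 + 44²)*(-11) = (-2 + 1936)*(-11) = 1934*(-11) = -21274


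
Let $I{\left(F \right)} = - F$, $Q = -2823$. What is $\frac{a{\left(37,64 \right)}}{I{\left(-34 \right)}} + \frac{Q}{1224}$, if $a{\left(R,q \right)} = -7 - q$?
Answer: $- \frac{1793}{408} \approx -4.3946$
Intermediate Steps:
$\frac{a{\left(37,64 \right)}}{I{\left(-34 \right)}} + \frac{Q}{1224} = \frac{-7 - 64}{\left(-1\right) \left(-34\right)} - \frac{2823}{1224} = \frac{-7 - 64}{34} - \frac{941}{408} = \left(-71\right) \frac{1}{34} - \frac{941}{408} = - \frac{71}{34} - \frac{941}{408} = - \frac{1793}{408}$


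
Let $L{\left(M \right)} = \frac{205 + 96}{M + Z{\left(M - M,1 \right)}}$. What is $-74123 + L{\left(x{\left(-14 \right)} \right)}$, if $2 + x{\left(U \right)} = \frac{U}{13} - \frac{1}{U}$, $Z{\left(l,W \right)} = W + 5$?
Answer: $- \frac{40342253}{545} \approx -74023.0$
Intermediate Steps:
$Z{\left(l,W \right)} = 5 + W$
$x{\left(U \right)} = -2 - \frac{1}{U} + \frac{U}{13}$ ($x{\left(U \right)} = -2 + \left(\frac{U}{13} - \frac{1}{U}\right) = -2 + \left(- \frac{1}{U} + \frac{U}{13}\right) = -2 - \frac{1}{U} + \frac{U}{13}$)
$L{\left(M \right)} = \frac{301}{6 + M}$ ($L{\left(M \right)} = \frac{205 + 96}{M + \left(5 + 1\right)} = \frac{301}{M + 6} = \frac{301}{6 + M}$)
$-74123 + L{\left(x{\left(-14 \right)} \right)} = -74123 + \frac{301}{6 - \frac{547}{182}} = -74123 + \frac{301}{\frac{545}{182}} = -74123 + 301 \cdot \frac{182}{545} = -74123 + \frac{54782}{545} = - \frac{40342253}{545}$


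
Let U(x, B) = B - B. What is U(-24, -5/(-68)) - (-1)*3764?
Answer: 3764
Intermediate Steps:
U(x, B) = 0
U(-24, -5/(-68)) - (-1)*3764 = 0 - (-1)*3764 = 0 - 1*(-3764) = 0 + 3764 = 3764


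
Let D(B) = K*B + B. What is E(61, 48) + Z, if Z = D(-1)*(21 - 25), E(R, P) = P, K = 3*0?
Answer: 52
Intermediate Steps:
K = 0
D(B) = B (D(B) = 0*B + B = 0 + B = B)
Z = 4 (Z = -(21 - 25) = -1*(-4) = 4)
E(61, 48) + Z = 48 + 4 = 52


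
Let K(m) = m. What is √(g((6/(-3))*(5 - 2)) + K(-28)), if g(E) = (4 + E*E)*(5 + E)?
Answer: 2*I*√17 ≈ 8.2462*I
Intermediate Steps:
g(E) = (4 + E²)*(5 + E)
√(g((6/(-3))*(5 - 2)) + K(-28)) = √((20 + ((6/(-3))*(5 - 2))³ + 4*((6/(-3))*(5 - 2)) + 5*((6/(-3))*(5 - 2))²) - 28) = √((20 + ((6*(-⅓))*3)³ + 4*((6*(-⅓))*3) + 5*((6*(-⅓))*3)²) - 28) = √((20 + (-2*3)³ + 4*(-2*3) + 5*(-2*3)²) - 28) = √((20 + (-6)³ + 4*(-6) + 5*(-6)²) - 28) = √((20 - 216 - 24 + 5*36) - 28) = √((20 - 216 - 24 + 180) - 28) = √(-40 - 28) = √(-68) = 2*I*√17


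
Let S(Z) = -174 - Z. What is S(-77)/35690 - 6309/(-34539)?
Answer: 73939309/410898970 ≈ 0.17995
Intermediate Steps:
S(-77)/35690 - 6309/(-34539) = (-174 - 1*(-77))/35690 - 6309/(-34539) = (-174 + 77)*(1/35690) - 6309*(-1/34539) = -97*1/35690 + 2103/11513 = -97/35690 + 2103/11513 = 73939309/410898970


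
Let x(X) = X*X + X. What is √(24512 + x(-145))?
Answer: 4*√2837 ≈ 213.05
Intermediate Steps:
x(X) = X + X² (x(X) = X² + X = X + X²)
√(24512 + x(-145)) = √(24512 - 145*(1 - 145)) = √(24512 - 145*(-144)) = √(24512 + 20880) = √45392 = 4*√2837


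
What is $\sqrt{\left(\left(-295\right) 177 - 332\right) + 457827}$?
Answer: $4 \sqrt{25330} \approx 636.62$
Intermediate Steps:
$\sqrt{\left(\left(-295\right) 177 - 332\right) + 457827} = \sqrt{\left(-52215 - 332\right) + 457827} = \sqrt{-52547 + 457827} = \sqrt{405280} = 4 \sqrt{25330}$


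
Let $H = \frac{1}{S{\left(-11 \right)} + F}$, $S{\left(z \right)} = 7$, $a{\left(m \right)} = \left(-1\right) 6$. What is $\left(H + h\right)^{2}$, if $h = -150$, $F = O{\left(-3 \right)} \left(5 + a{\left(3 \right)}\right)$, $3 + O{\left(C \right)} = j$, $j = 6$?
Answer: $\frac{358801}{16} \approx 22425.0$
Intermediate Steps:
$a{\left(m \right)} = -6$
$O{\left(C \right)} = 3$ ($O{\left(C \right)} = -3 + 6 = 3$)
$F = -3$ ($F = 3 \left(5 - 6\right) = 3 \left(-1\right) = -3$)
$H = \frac{1}{4}$ ($H = \frac{1}{7 - 3} = \frac{1}{4} \approx 0.25$)
$\left(H + h\right)^{2} = \left(\frac{1}{4} - 150\right)^{2} = \left(- \frac{599}{4}\right)^{2} = \frac{358801}{16}$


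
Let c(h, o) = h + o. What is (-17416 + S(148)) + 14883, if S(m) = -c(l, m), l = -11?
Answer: -2670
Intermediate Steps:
S(m) = 11 - m (S(m) = -(-11 + m) = 11 - m)
(-17416 + S(148)) + 14883 = (-17416 + (11 - 1*148)) + 14883 = (-17416 + (11 - 148)) + 14883 = (-17416 - 137) + 14883 = -17553 + 14883 = -2670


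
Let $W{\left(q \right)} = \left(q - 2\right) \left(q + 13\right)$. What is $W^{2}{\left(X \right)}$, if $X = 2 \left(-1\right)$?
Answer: $1936$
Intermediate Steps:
$X = -2$
$W{\left(q \right)} = \left(-2 + q\right) \left(13 + q\right)$
$W^{2}{\left(X \right)} = \left(-26 + \left(-2\right)^{2} + 11 \left(-2\right)\right)^{2} = \left(-26 + 4 - 22\right)^{2} = \left(-44\right)^{2} = 1936$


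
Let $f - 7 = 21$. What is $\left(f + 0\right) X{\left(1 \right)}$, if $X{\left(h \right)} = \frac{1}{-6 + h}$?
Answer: $- \frac{28}{5} \approx -5.6$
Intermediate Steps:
$f = 28$ ($f = 7 + 21 = 28$)
$\left(f + 0\right) X{\left(1 \right)} = \frac{28 + 0}{-6 + 1} = \frac{28}{-5} = 28 \left(- \frac{1}{5}\right) = - \frac{28}{5}$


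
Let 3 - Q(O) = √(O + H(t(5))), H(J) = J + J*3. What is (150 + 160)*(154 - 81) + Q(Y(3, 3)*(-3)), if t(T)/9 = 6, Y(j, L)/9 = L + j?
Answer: 22633 - 3*√6 ≈ 22626.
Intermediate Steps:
Y(j, L) = 9*L + 9*j (Y(j, L) = 9*(L + j) = 9*L + 9*j)
t(T) = 54 (t(T) = 9*6 = 54)
H(J) = 4*J (H(J) = J + 3*J = 4*J)
Q(O) = 3 - √(216 + O) (Q(O) = 3 - √(O + 4*54) = 3 - √(O + 216) = 3 - √(216 + O))
(150 + 160)*(154 - 81) + Q(Y(3, 3)*(-3)) = (150 + 160)*(154 - 81) + (3 - √(216 + (9*3 + 9*3)*(-3))) = 310*73 + (3 - √(216 + (27 + 27)*(-3))) = 22630 + (3 - √(216 + 54*(-3))) = 22630 + (3 - √(216 - 162)) = 22630 + (3 - √54) = 22630 + (3 - 3*√6) = 22633 - 3*√6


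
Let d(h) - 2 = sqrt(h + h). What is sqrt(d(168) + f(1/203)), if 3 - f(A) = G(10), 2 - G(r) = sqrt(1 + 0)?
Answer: 2*sqrt(1 + sqrt(21)) ≈ 4.7255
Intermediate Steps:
d(h) = 2 + sqrt(2)*sqrt(h) (d(h) = 2 + sqrt(h + h) = 2 + sqrt(2*h) = 2 + sqrt(2)*sqrt(h))
G(r) = 1 (G(r) = 2 - sqrt(1 + 0) = 2 - sqrt(1) = 2 - 1*1 = 2 - 1 = 1)
f(A) = 2 (f(A) = 3 - 1*1 = 3 - 1 = 2)
sqrt(d(168) + f(1/203)) = sqrt((2 + sqrt(2)*sqrt(168)) + 2) = sqrt((2 + sqrt(2)*(2*sqrt(42))) + 2) = sqrt((2 + 4*sqrt(21)) + 2) = sqrt(4 + 4*sqrt(21))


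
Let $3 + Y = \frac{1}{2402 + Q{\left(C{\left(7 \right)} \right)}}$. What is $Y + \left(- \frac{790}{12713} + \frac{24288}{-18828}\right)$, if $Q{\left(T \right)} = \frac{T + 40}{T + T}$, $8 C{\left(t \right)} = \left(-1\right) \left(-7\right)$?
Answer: $- \frac{2947378506157}{677290096635} \approx -4.3517$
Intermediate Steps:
$C{\left(t \right)} = \frac{7}{8}$ ($C{\left(t \right)} = \frac{\left(-1\right) \left(-7\right)}{8} = \frac{1}{8} \cdot 7 = \frac{7}{8}$)
$Q{\left(T \right)} = \frac{40 + T}{2 T}$
$Y = - \frac{101851}{33955}$ ($Y = -3 + \frac{1}{2402 + \frac{40 + \frac{7}{8}}{2 \cdot \frac{7}{8}}} = -3 + \frac{1}{2402 + \frac{1}{2} \cdot \frac{8}{7} \cdot \frac{327}{8}} = -3 + \frac{1}{2402 + \frac{327}{14}} = -3 + \frac{1}{\frac{33955}{14}} = -3 + \frac{14}{33955} = - \frac{101851}{33955} \approx -2.9996$)
$Y + \left(- \frac{790}{12713} + \frac{24288}{-18828}\right) = - \frac{101851}{33955} + \left(- \frac{790}{12713} + \frac{24288}{-18828}\right) = - \frac{101851}{33955} + \left(\left(-790\right) \frac{1}{12713} + 24288 \left(- \frac{1}{18828}\right)\right) = - \frac{101851}{33955} - \frac{26970622}{19946697} = - \frac{2947378506157}{677290096635}$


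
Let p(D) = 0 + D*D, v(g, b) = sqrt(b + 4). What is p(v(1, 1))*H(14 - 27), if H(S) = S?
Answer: -65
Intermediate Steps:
v(g, b) = sqrt(4 + b)
p(D) = D**2 (p(D) = 0 + D**2 = D**2)
p(v(1, 1))*H(14 - 27) = (sqrt(4 + 1))**2*(14 - 27) = (sqrt(5))**2*(-13) = 5*(-13) = -65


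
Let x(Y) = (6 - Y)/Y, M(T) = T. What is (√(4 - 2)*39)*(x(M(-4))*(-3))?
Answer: 585*√2/2 ≈ 413.66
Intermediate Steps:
x(Y) = (6 - Y)/Y
(√(4 - 2)*39)*(x(M(-4))*(-3)) = (√(4 - 2)*39)*(((6 - 1*(-4))/(-4))*(-3)) = (√2*39)*(-(6 + 4)/4*(-3)) = (39*√2)*(-¼*10*(-3)) = (39*√2)*(-5/2*(-3)) = (39*√2)*(15/2) = 585*√2/2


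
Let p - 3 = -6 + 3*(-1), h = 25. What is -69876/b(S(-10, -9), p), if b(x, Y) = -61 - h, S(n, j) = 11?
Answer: 34938/43 ≈ 812.51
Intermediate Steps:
p = -6 (p = 3 + (-6 + 3*(-1)) = 3 + (-6 - 3) = 3 - 9 = -6)
b(x, Y) = -86 (b(x, Y) = -61 - 1*25 = -61 - 25 = -86)
-69876/b(S(-10, -9), p) = -69876/(-86) = -69876*(-1/86) = 34938/43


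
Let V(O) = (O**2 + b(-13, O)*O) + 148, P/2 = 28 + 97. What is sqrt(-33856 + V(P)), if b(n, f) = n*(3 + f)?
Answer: 3*I*sqrt(88162) ≈ 890.76*I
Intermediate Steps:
P = 250 (P = 2*(28 + 97) = 2*125 = 250)
V(O) = 148 + O**2 + O*(-39 - 13*O) (V(O) = (O**2 + (-13*(3 + O))*O) + 148 = (O**2 + (-39 - 13*O)*O) + 148 = (O**2 + O*(-39 - 13*O)) + 148 = 148 + O**2 + O*(-39 - 13*O))
sqrt(-33856 + V(P)) = sqrt(-33856 + (148 - 39*250 - 12*250**2)) = sqrt(-33856 + (148 - 9750 - 12*62500)) = sqrt(-33856 + (148 - 9750 - 750000)) = sqrt(-33856 - 759602) = sqrt(-793458) = 3*I*sqrt(88162)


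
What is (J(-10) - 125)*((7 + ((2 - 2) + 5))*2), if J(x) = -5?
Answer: -3120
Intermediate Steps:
(J(-10) - 125)*((7 + ((2 - 2) + 5))*2) = (-5 - 125)*((7 + ((2 - 2) + 5))*2) = -130*(7 + (0 + 5))*2 = -130*(7 + 5)*2 = -1560*2 = -130*24 = -3120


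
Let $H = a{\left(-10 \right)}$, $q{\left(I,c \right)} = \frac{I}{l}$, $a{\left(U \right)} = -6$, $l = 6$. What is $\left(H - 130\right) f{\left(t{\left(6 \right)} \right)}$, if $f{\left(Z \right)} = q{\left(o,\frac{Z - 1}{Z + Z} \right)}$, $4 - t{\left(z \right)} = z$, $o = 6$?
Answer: $-136$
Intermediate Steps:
$t{\left(z \right)} = 4 - z$
$q{\left(I,c \right)} = \frac{I}{6}$
$H = -6$
$f{\left(Z \right)} = 1$ ($f{\left(Z \right)} = \frac{1}{6} \cdot 6 = 1$)
$\left(H - 130\right) f{\left(t{\left(6 \right)} \right)} = \left(-6 - 130\right) 1 = \left(-136\right) 1 = -136$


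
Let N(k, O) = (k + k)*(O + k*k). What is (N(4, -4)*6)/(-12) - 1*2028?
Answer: -2076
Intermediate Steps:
N(k, O) = 2*k*(O + k**2) (N(k, O) = (2*k)*(O + k**2) = 2*k*(O + k**2))
(N(4, -4)*6)/(-12) - 1*2028 = ((2*4*(-4 + 4**2))*6)/(-12) - 1*2028 = ((2*4*(-4 + 16))*6)*(-1/12) - 2028 = ((2*4*12)*6)*(-1/12) - 2028 = (96*6)*(-1/12) - 2028 = 576*(-1/12) - 2028 = -48 - 2028 = -2076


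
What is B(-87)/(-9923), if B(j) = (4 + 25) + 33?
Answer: -62/9923 ≈ -0.0062481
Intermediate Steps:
B(j) = 62 (B(j) = 29 + 33 = 62)
B(-87)/(-9923) = 62/(-9923) = 62*(-1/9923) = -62/9923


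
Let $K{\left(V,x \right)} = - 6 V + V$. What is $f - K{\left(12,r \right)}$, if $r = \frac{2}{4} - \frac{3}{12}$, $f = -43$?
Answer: $17$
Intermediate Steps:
$r = \frac{1}{4}$ ($r = 2 \cdot \frac{1}{4} - \frac{1}{4} = \frac{1}{2} - \frac{1}{4} = \frac{1}{4} \approx 0.25$)
$K{\left(V,x \right)} = - 5 V$
$f - K{\left(12,r \right)} = -43 - \left(-5\right) 12 = -43 - -60 = -43 + 60 = 17$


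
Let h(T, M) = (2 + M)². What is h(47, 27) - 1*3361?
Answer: -2520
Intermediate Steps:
h(47, 27) - 1*3361 = (2 + 27)² - 1*3361 = 29² - 3361 = 841 - 3361 = -2520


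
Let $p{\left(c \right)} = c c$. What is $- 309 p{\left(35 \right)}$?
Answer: $-378525$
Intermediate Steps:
$p{\left(c \right)} = c^{2}$
$- 309 p{\left(35 \right)} = - 309 \cdot 35^{2} = \left(-309\right) 1225 = -378525$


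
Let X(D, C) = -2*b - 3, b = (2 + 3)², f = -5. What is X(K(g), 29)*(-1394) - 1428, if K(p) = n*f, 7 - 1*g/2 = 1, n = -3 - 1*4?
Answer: 72454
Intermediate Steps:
n = -7 (n = -3 - 4 = -7)
g = 12 (g = 14 - 2*1 = 14 - 2 = 12)
b = 25 (b = 5² = 25)
K(p) = 35 (K(p) = -7*(-5) = 35)
X(D, C) = -53 (X(D, C) = -2*25 - 3 = -50 - 3 = -53)
X(K(g), 29)*(-1394) - 1428 = -53*(-1394) - 1428 = 73882 - 1428 = 72454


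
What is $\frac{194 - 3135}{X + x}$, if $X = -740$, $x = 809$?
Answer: $- \frac{2941}{69} \approx -42.623$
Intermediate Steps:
$\frac{194 - 3135}{X + x} = \frac{194 - 3135}{-740 + 809} = - \frac{2941}{69}$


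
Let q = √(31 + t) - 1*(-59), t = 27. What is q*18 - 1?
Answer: 1061 + 18*√58 ≈ 1198.1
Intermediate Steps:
q = 59 + √58 (q = √(31 + 27) - 1*(-59) = √58 + 59 = 59 + √58 ≈ 66.616)
q*18 - 1 = (59 + √58)*18 - 1 = (1062 + 18*√58) - 1 = 1061 + 18*√58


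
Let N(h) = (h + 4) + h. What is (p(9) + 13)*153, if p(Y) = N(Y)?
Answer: 5355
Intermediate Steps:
N(h) = 4 + 2*h (N(h) = (4 + h) + h = 4 + 2*h)
p(Y) = 4 + 2*Y
(p(9) + 13)*153 = ((4 + 2*9) + 13)*153 = ((4 + 18) + 13)*153 = (22 + 13)*153 = 35*153 = 5355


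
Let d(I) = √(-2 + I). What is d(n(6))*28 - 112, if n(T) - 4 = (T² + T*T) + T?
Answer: -112 + 112*√5 ≈ 138.44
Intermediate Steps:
n(T) = 4 + T + 2*T² (n(T) = 4 + ((T² + T*T) + T) = 4 + ((T² + T²) + T) = 4 + (2*T² + T) = 4 + (T + 2*T²) = 4 + T + 2*T²)
d(n(6))*28 - 112 = √(-2 + (4 + 6 + 2*6²))*28 - 112 = √(-2 + (4 + 6 + 2*36))*28 - 112 = √(-2 + (4 + 6 + 72))*28 - 112 = √(-2 + 82)*28 - 112 = √80*28 - 112 = (4*√5)*28 - 112 = 112*√5 - 112 = -112 + 112*√5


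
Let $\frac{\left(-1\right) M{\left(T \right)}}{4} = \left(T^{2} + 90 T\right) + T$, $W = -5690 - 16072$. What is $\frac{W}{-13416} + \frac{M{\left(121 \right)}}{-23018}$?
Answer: $\frac{12035299}{1979548} \approx 6.0798$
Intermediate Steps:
$W = -21762$ ($W = -5690 - 16072 = -21762$)
$M{\left(T \right)} = - 364 T - 4 T^{2}$ ($M{\left(T \right)} = - 4 \left(\left(T^{2} + 90 T\right) + T\right) = - 4 \left(T^{2} + 91 T\right) = - 364 T - 4 T^{2}$)
$\frac{W}{-13416} + \frac{M{\left(121 \right)}}{-23018} = - \frac{21762}{-13416} + \frac{\left(-4\right) 121 \left(91 + 121\right)}{-23018} = \left(-21762\right) \left(- \frac{1}{13416}\right) + \left(-4\right) 121 \cdot 212 \left(- \frac{1}{23018}\right) = \frac{279}{172} - - \frac{51304}{11509} = \frac{279}{172} + \frac{51304}{11509} = \frac{12035299}{1979548}$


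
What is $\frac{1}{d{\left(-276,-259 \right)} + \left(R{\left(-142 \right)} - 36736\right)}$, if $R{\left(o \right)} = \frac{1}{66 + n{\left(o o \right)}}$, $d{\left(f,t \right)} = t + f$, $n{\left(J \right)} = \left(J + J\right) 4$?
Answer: $- \frac{161378}{6014719437} \approx -2.6831 \cdot 10^{-5}$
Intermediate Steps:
$n{\left(J \right)} = 8 J$ ($n{\left(J \right)} = 2 J 4 = 8 J$)
$d{\left(f,t \right)} = f + t$
$R{\left(o \right)} = \frac{1}{66 + 8 o^{2}}$ ($R{\left(o \right)} = \frac{1}{66 + 8 o o} = \frac{1}{66 + 8 o^{2}}$)
$\frac{1}{d{\left(-276,-259 \right)} + \left(R{\left(-142 \right)} - 36736\right)} = \frac{1}{\left(-276 - 259\right) - \left(36736 - \frac{1}{2 \left(33 + 4 \left(-142\right)^{2}\right)}\right)} = \frac{1}{-535 - \left(36736 - \frac{1}{2 \left(33 + 4 \cdot 20164\right)}\right)} = \frac{1}{-535 - \left(36736 - \frac{1}{2 \left(33 + 80656\right)}\right)} = \frac{1}{-535 - \left(36736 - \frac{1}{2 \cdot 80689}\right)} = \frac{1}{-535 + \left(\frac{1}{2} \cdot \frac{1}{80689} - 36736\right)} = \frac{1}{-535 + \left(\frac{1}{161378} - 36736\right)} = \frac{1}{-535 - \frac{5928382207}{161378}} = \frac{1}{- \frac{6014719437}{161378}} = - \frac{161378}{6014719437}$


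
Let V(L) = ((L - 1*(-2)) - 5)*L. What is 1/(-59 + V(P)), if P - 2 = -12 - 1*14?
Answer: 1/589 ≈ 0.0016978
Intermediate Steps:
P = -24 (P = 2 + (-12 - 1*14) = 2 + (-12 - 14) = 2 - 26 = -24)
V(L) = L*(-3 + L) (V(L) = ((L + 2) - 5)*L = ((2 + L) - 5)*L = (-3 + L)*L = L*(-3 + L))
1/(-59 + V(P)) = 1/(-59 - 24*(-3 - 24)) = 1/(-59 - 24*(-27)) = 1/(-59 + 648) = 1/589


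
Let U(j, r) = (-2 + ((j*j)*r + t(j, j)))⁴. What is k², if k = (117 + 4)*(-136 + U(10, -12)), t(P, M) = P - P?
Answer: 63797914452564152515969934400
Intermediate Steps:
t(P, M) = 0
U(j, r) = (-2 + r*j²)⁴ (U(j, r) = (-2 + ((j*j)*r + 0))⁴ = (-2 + (j²*r + 0))⁴ = (-2 + (r*j² + 0))⁴ = (-2 + r*j²)⁴)
k = 252582490391880 (k = (117 + 4)*(-136 + (-2 - 12*10²)⁴) = 121*(-136 + (-2 - 12*100)⁴) = 121*(-136 + (-2 - 1200)⁴) = 121*(-136 + (-1202)⁴) = 121*(-136 + 2087458598416) = 121*2087458598280 = 252582490391880)
k² = 252582490391880² = 63797914452564152515969934400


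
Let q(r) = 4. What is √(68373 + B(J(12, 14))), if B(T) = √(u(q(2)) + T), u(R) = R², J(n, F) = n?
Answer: √(68373 + 2*√7) ≈ 261.49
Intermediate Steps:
B(T) = √(16 + T) (B(T) = √(4² + T) = √(16 + T))
√(68373 + B(J(12, 14))) = √(68373 + √(16 + 12)) = √(68373 + √28) = √(68373 + 2*√7)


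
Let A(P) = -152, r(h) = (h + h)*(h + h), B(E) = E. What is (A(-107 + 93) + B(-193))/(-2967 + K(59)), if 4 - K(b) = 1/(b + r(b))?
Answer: 964827/8286326 ≈ 0.11644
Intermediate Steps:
r(h) = 4*h**2 (r(h) = (2*h)*(2*h) = 4*h**2)
K(b) = 4 - 1/(b + 4*b**2)
(A(-107 + 93) + B(-193))/(-2967 + K(59)) = (-152 - 193)/(-2967 + (-1 + 4*59 + 16*59**2)/(59*(1 + 4*59))) = -345/(-2967 + (-1 + 236 + 16*3481)/(59*(1 + 236))) = -345/(-2967 + (1/59)*(-1 + 236 + 55696)/237) = -345/(-2967 + (1/59)*(1/237)*55931) = -345/(-2967 + 55931/13983) = -345/(-41431630/13983) = -345*(-13983/41431630) = 964827/8286326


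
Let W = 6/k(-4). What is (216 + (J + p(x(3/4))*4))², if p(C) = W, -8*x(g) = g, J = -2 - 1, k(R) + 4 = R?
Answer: 44100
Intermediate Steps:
k(R) = -4 + R
J = -3
x(g) = -g/8
W = -¾ (W = 6/(-4 - 4) = 6/(-8) = 6*(-⅛) = -¾ ≈ -0.75000)
p(C) = -¾
(216 + (J + p(x(3/4))*4))² = (216 + (-3 - ¾*4))² = (216 + (-3 - 3))² = (216 - 6)² = 210² = 44100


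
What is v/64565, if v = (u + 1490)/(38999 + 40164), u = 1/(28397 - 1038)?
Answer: 40764911/139836201680105 ≈ 2.9152e-7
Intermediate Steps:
u = 1/27359 ≈ 3.6551e-5
v = 40764911/2165820517 (v = (1/27359 + 1490)/(38999 + 40164) = (40764911/27359)/79163 = (40764911/27359)*(1/79163) = 40764911/2165820517 ≈ 0.018822)
v/64565 = (40764911/2165820517)/64565 = (40764911/2165820517)*(1/64565) = 40764911/139836201680105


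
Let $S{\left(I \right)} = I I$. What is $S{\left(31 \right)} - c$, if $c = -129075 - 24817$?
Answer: $154853$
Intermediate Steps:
$c = -153892$
$S{\left(I \right)} = I^{2}$
$S{\left(31 \right)} - c = 31^{2} - -153892 = 961 + 153892 = 154853$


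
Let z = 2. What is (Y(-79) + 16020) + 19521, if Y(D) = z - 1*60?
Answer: 35483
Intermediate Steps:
Y(D) = -58 (Y(D) = 2 - 1*60 = 2 - 60 = -58)
(Y(-79) + 16020) + 19521 = (-58 + 16020) + 19521 = 15962 + 19521 = 35483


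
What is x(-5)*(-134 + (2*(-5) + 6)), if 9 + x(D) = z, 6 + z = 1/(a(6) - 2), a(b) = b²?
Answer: 35121/17 ≈ 2065.9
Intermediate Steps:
z = -203/34 (z = -6 + 1/(6² - 2) = -6 + 1/(36 - 2) = -6 + 1/34 = -203/34 ≈ -5.9706)
x(D) = -509/34 (x(D) = -9 - 203/34 = -509/34)
x(-5)*(-134 + (2*(-5) + 6)) = -509*(-134 + (2*(-5) + 6))/34 = -509*(-134 + (-10 + 6))/34 = -509*(-134 - 4)/34 = -509/34*(-138) = 35121/17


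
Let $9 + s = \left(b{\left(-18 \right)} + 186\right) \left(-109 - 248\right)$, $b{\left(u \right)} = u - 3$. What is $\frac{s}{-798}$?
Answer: $\frac{9819}{133} \approx 73.827$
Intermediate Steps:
$b{\left(u \right)} = -3 + u$ ($b{\left(u \right)} = u - 3 = -3 + u$)
$s = -58914$ ($s = -9 + \left(\left(-3 - 18\right) + 186\right) \left(-109 - 248\right) = -9 + \left(-21 + 186\right) \left(-357\right) = -9 + 165 \left(-357\right) = -9 - 58905 = -58914$)
$\frac{s}{-798} = - \frac{58914}{-798} = \left(-58914\right) \left(- \frac{1}{798}\right) = \frac{9819}{133}$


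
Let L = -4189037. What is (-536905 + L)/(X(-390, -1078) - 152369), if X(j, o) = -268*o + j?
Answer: -4725942/136145 ≈ -34.713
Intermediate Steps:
X(j, o) = j - 268*o
(-536905 + L)/(X(-390, -1078) - 152369) = (-536905 - 4189037)/((-390 - 268*(-1078)) - 152369) = -4725942/((-390 + 288904) - 152369) = -4725942/(288514 - 152369) = -4725942/136145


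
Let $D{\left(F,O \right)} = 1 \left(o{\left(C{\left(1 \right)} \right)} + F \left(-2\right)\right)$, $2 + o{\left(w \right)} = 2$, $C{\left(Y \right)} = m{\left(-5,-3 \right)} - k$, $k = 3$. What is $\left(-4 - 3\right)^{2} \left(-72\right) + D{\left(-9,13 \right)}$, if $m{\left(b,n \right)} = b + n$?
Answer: $-3510$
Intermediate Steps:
$C{\left(Y \right)} = -11$ ($C{\left(Y \right)} = \left(-5 - 3\right) - 3 = -8 - 3 = -11$)
$o{\left(w \right)} = 0$ ($o{\left(w \right)} = -2 + 2 = 0$)
$D{\left(F,O \right)} = - 2 F$ ($D{\left(F,O \right)} = 1 \left(0 + F \left(-2\right)\right) = 1 \left(0 - 2 F\right) = 1 \left(- 2 F\right) = - 2 F$)
$\left(-4 - 3\right)^{2} \left(-72\right) + D{\left(-9,13 \right)} = \left(-4 - 3\right)^{2} \left(-72\right) - -18 = \left(-7\right)^{2} \left(-72\right) + 18 = 49 \left(-72\right) + 18 = -3528 + 18 = -3510$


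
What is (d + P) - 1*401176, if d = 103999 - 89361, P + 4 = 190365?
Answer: -196177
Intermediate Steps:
P = 190361 (P = -4 + 190365 = 190361)
d = 14638
(d + P) - 1*401176 = (14638 + 190361) - 1*401176 = 204999 - 401176 = -196177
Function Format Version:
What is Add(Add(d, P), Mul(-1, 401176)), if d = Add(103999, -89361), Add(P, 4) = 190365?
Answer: -196177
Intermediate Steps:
P = 190361 (P = Add(-4, 190365) = 190361)
d = 14638
Add(Add(d, P), Mul(-1, 401176)) = Add(Add(14638, 190361), Mul(-1, 401176)) = Add(204999, -401176) = -196177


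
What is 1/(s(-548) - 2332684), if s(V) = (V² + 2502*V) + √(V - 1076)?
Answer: -850869/2895912221050 - I*√406/5791824442100 ≈ -2.9382e-7 - 3.4789e-12*I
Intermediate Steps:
s(V) = V² + √(-1076 + V) + 2502*V (s(V) = (V² + 2502*V) + √(-1076 + V) = V² + √(-1076 + V) + 2502*V)
1/(s(-548) - 2332684) = 1/(((-548)² + √(-1076 - 548) + 2502*(-548)) - 2332684) = 1/((300304 + √(-1624) - 1371096) - 2332684) = 1/((300304 + 2*I*√406 - 1371096) - 2332684) = 1/((-1070792 + 2*I*√406) - 2332684) = 1/(-3403476 + 2*I*√406)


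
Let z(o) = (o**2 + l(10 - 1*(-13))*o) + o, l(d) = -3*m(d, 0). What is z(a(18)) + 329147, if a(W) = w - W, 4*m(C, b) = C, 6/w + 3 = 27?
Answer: 659501/2 ≈ 3.2975e+5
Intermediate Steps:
w = 1/4 (w = 6/(-3 + 27) = 6/24 = 6*(1/24) = 1/4 ≈ 0.25000)
m(C, b) = C/4
l(d) = -3*d/4
a(W) = 1/4 - W
z(o) = o**2 - 65*o/4 (z(o) = (o**2 + (-3*(10 - 1*(-13))/4)*o) + o = (o**2 + (-3*(10 + 13)/4)*o) + o = (o**2 + (-3/4*23)*o) + o = (o**2 - 69*o/4) + o = o**2 - 65*o/4)
z(a(18)) + 329147 = (1/4 - 1*18)*(-65 + 4*(1/4 - 1*18))/4 + 329147 = (1/4 - 18)*(-65 + 4*(1/4 - 18))/4 + 329147 = (1/4)*(-71/4)*(-65 + 4*(-71/4)) + 329147 = (1/4)*(-71/4)*(-65 - 71) + 329147 = (1/4)*(-71/4)*(-136) + 329147 = 1207/2 + 329147 = 659501/2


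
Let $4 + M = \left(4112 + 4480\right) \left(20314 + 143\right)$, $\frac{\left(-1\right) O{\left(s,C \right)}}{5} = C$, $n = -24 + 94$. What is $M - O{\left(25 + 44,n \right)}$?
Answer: $175766890$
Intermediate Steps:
$n = 70$
$O{\left(s,C \right)} = - 5 C$
$M = 175766540$ ($M = -4 + \left(4112 + 4480\right) \left(20314 + 143\right) = -4 + 8592 \cdot 20457 = -4 + 175766544 = 175766540$)
$M - O{\left(25 + 44,n \right)} = 175766540 - \left(-5\right) 70 = 175766540 - -350 = 175766540 + 350 = 175766890$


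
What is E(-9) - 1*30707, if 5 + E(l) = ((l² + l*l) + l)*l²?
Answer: -18319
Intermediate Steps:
E(l) = -5 + l²*(l + 2*l²) (E(l) = -5 + ((l² + l*l) + l)*l² = -5 + ((l² + l²) + l)*l² = -5 + (2*l² + l)*l² = -5 + (l + 2*l²)*l² = -5 + l²*(l + 2*l²))
E(-9) - 1*30707 = (-5 + (-9)³ + 2*(-9)⁴) - 1*30707 = (-5 - 729 + 2*6561) - 30707 = (-5 - 729 + 13122) - 30707 = 12388 - 30707 = -18319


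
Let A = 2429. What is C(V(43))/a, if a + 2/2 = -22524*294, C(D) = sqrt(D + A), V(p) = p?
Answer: -2*sqrt(618)/6622057 ≈ -7.5081e-6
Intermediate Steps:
C(D) = sqrt(2429 + D) (C(D) = sqrt(D + 2429) = sqrt(2429 + D))
a = -6622057 (a = -1 - 22524*294 = -1 - 6622056 = -6622057)
C(V(43))/a = sqrt(2429 + 43)/(-6622057) = sqrt(2472)*(-1/6622057) = (2*sqrt(618))*(-1/6622057) = -2*sqrt(618)/6622057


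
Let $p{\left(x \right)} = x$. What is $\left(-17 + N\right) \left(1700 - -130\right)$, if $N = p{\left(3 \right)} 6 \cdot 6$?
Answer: $166530$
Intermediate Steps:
$N = 108$ ($N = 3 \cdot 6 \cdot 6 = 18 \cdot 6 = 108$)
$\left(-17 + N\right) \left(1700 - -130\right) = \left(-17 + 108\right) \left(1700 - -130\right) = 91 \left(1700 + 130\right) = 91 \cdot 1830 = 166530$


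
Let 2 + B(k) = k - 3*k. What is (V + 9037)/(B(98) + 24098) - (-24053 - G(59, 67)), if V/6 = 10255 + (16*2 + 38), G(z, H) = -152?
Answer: 571304887/23900 ≈ 23904.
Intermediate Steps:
V = 61950 (V = 6*(10255 + (16*2 + 38)) = 6*(10255 + (32 + 38)) = 6*(10255 + 70) = 6*10325 = 61950)
B(k) = -2 - 2*k (B(k) = -2 + (k - 3*k) = -2 - 2*k)
(V + 9037)/(B(98) + 24098) - (-24053 - G(59, 67)) = (61950 + 9037)/((-2 - 2*98) + 24098) - (-24053 - 1*(-152)) = 70987/((-2 - 196) + 24098) - (-24053 + 152) = 70987/(-198 + 24098) - 1*(-23901) = 70987/23900 + 23901 = 571304887/23900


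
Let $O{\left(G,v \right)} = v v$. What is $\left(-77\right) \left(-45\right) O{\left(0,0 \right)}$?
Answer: $0$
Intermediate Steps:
$O{\left(G,v \right)} = v^{2}$
$\left(-77\right) \left(-45\right) O{\left(0,0 \right)} = \left(-77\right) \left(-45\right) 0^{2} = 3465 \cdot 0 = 0$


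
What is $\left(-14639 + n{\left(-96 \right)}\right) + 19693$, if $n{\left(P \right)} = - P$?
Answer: $5150$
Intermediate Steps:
$\left(-14639 + n{\left(-96 \right)}\right) + 19693 = \left(-14639 - -96\right) + 19693 = \left(-14639 + 96\right) + 19693 = -14543 + 19693 = 5150$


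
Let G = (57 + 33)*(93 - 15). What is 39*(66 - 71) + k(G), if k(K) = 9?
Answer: -186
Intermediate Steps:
G = 7020 (G = 90*78 = 7020)
39*(66 - 71) + k(G) = 39*(66 - 71) + 9 = 39*(-5) + 9 = -195 + 9 = -186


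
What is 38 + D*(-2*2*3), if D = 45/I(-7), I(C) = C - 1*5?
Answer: 83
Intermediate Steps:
I(C) = -5 + C (I(C) = C - 5 = -5 + C)
D = -15/4 (D = 45/(-5 - 7) = 45/(-12) = 45*(-1/12) = -15/4 ≈ -3.7500)
38 + D*(-2*2*3) = 38 - 15*(-2*2)*3/4 = 38 - (-15)*3 = 38 - 15/4*(-12) = 38 + 45 = 83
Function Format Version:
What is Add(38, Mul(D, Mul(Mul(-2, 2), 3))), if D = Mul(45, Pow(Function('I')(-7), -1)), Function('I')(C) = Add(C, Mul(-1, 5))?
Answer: 83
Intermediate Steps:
Function('I')(C) = Add(-5, C) (Function('I')(C) = Add(C, -5) = Add(-5, C))
D = Rational(-15, 4) (D = Mul(45, Pow(Add(-5, -7), -1)) = Mul(45, Pow(-12, -1)) = Mul(45, Rational(-1, 12)) = Rational(-15, 4) ≈ -3.7500)
Add(38, Mul(D, Mul(Mul(-2, 2), 3))) = Add(38, Mul(Rational(-15, 4), Mul(Mul(-2, 2), 3))) = Add(38, Mul(Rational(-15, 4), Mul(-4, 3))) = Add(38, Mul(Rational(-15, 4), -12)) = Add(38, 45) = 83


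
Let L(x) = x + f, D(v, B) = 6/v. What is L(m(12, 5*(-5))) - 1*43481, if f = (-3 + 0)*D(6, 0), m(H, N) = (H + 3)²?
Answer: -43259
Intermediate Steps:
m(H, N) = (3 + H)²
f = -3 (f = (-3 + 0)*(6/6) = -18/6 = -3*1 = -3)
L(x) = -3 + x (L(x) = x - 3 = -3 + x)
L(m(12, 5*(-5))) - 1*43481 = (-3 + (3 + 12)²) - 1*43481 = (-3 + 15²) - 43481 = (-3 + 225) - 43481 = 222 - 43481 = -43259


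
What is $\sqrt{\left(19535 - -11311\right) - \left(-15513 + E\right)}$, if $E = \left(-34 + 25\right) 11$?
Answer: $3 \sqrt{5162} \approx 215.54$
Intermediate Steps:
$E = -99$ ($E = \left(-9\right) 11 = -99$)
$\sqrt{\left(19535 - -11311\right) - \left(-15513 + E\right)} = \sqrt{\left(19535 - -11311\right) + \left(15513 - -99\right)} = \sqrt{\left(19535 + 11311\right) + \left(15513 + 99\right)} = \sqrt{30846 + 15612} = \sqrt{46458} = 3 \sqrt{5162}$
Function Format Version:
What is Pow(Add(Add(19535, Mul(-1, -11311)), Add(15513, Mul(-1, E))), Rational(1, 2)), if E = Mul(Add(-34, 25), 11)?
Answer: Mul(3, Pow(5162, Rational(1, 2))) ≈ 215.54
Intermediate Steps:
E = -99 (E = Mul(-9, 11) = -99)
Pow(Add(Add(19535, Mul(-1, -11311)), Add(15513, Mul(-1, E))), Rational(1, 2)) = Pow(Add(Add(19535, Mul(-1, -11311)), Add(15513, Mul(-1, -99))), Rational(1, 2)) = Pow(Add(Add(19535, 11311), Add(15513, 99)), Rational(1, 2)) = Pow(Add(30846, 15612), Rational(1, 2)) = Pow(46458, Rational(1, 2)) = Mul(3, Pow(5162, Rational(1, 2)))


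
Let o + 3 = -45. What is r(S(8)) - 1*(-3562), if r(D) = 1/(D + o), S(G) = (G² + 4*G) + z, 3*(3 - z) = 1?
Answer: 541427/152 ≈ 3562.0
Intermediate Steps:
z = 8/3 (z = 3 - ⅓*1 = 3 - ⅓ = 8/3 ≈ 2.6667)
o = -48 (o = -3 - 45 = -48)
S(G) = 8/3 + G² + 4*G (S(G) = (G² + 4*G) + 8/3 = 8/3 + G² + 4*G)
r(D) = 1/(-48 + D) (r(D) = 1/(D - 48) = 1/(-48 + D))
r(S(8)) - 1*(-3562) = 1/(-48 + (8/3 + 8² + 4*8)) - 1*(-3562) = 1/(-48 + (8/3 + 64 + 32)) + 3562 = 1/(-48 + 296/3) + 3562 = 1/(152/3) + 3562 = 3/152 + 3562 = 541427/152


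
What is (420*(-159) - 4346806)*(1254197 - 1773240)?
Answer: 2290840918198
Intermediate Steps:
(420*(-159) - 4346806)*(1254197 - 1773240) = (-66780 - 4346806)*(-519043) = -4413586*(-519043) = 2290840918198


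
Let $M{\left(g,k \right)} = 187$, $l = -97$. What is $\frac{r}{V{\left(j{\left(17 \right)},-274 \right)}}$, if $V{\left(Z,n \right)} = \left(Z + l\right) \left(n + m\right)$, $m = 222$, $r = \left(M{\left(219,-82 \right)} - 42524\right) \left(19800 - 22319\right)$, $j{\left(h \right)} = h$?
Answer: $\frac{106646903}{4160} \approx 25636.0$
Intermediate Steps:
$r = 106646903$ ($r = \left(187 - 42524\right) \left(19800 - 22319\right) = \left(-42337\right) \left(-2519\right) = 106646903$)
$V{\left(Z,n \right)} = \left(-97 + Z\right) \left(222 + n\right)$ ($V{\left(Z,n \right)} = \left(Z - 97\right) \left(n + 222\right) = \left(-97 + Z\right) \left(222 + n\right)$)
$\frac{r}{V{\left(j{\left(17 \right)},-274 \right)}} = \frac{106646903}{-21534 - -26578 + 222 \cdot 17 + 17 \left(-274\right)} = \frac{106646903}{-21534 + 26578 + 3774 - 4658} = \frac{106646903}{4160}$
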